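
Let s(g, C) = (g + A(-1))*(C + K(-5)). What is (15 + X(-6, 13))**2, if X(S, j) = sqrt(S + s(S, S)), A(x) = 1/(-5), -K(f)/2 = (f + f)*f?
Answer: 4381/5 + 12*sqrt(4070) ≈ 1641.8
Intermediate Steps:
K(f) = -4*f**2 (K(f) = -2*(f + f)*f = -2*2*f*f = -4*f**2)
A(x) = -1/5
s(g, C) = (-100 + C)*(-1/5 + g) (s(g, C) = (g - 1/5)*(C - 4*(-5)**2) = (-1/5 + g)*(C - 4*25) = (-1/5 + g)*(C - 100) = (-1/5 + g)*(-100 + C) = (-100 + C)*(-1/5 + g))
X(S, j) = sqrt(20 + S**2 - 496*S/5) (X(S, j) = sqrt(S + (20 - 100*S - S/5 + S*S)) = sqrt(S + (20 - 100*S - S/5 + S**2)) = sqrt(S + (20 + S**2 - 501*S/5)) = sqrt(20 + S**2 - 496*S/5))
(15 + X(-6, 13))**2 = (15 + sqrt(500 - 2480*(-6) + 25*(-6)**2)/5)**2 = (15 + sqrt(500 + 14880 + 25*36)/5)**2 = (15 + sqrt(500 + 14880 + 900)/5)**2 = (15 + sqrt(16280)/5)**2 = (15 + (2*sqrt(4070))/5)**2 = (15 + 2*sqrt(4070)/5)**2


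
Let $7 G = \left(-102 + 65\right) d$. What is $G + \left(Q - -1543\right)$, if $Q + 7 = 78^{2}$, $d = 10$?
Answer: $\frac{52970}{7} \approx 7567.1$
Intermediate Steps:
$G = - \frac{370}{7}$ ($G = \frac{\left(-102 + 65\right) 10}{7} = \frac{\left(-37\right) 10}{7} = \frac{1}{7} \left(-370\right) = - \frac{370}{7} \approx -52.857$)
$Q = 6077$ ($Q = -7 + 78^{2} = -7 + 6084 = 6077$)
$G + \left(Q - -1543\right) = - \frac{370}{7} + \left(6077 - -1543\right) = - \frac{370}{7} + \left(6077 + 1543\right) = - \frac{370}{7} + 7620 = \frac{52970}{7}$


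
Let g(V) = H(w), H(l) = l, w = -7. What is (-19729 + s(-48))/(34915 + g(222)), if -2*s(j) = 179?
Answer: -39637/69816 ≈ -0.56773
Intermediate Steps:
s(j) = -179/2 (s(j) = -½*179 = -179/2)
g(V) = -7
(-19729 + s(-48))/(34915 + g(222)) = (-19729 - 179/2)/(34915 - 7) = -39637/2/34908 = -39637/2*1/34908 = -39637/69816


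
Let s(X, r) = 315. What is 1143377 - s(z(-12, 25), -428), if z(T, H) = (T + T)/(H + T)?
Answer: 1143062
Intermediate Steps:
z(T, H) = 2*T/(H + T) (z(T, H) = (2*T)/(H + T) = 2*T/(H + T))
1143377 - s(z(-12, 25), -428) = 1143377 - 1*315 = 1143377 - 315 = 1143062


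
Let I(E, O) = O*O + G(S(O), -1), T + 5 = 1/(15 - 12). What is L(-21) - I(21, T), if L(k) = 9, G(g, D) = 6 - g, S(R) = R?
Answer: -211/9 ≈ -23.444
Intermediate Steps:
T = -14/3 (T = -5 + 1/(15 - 12) = -5 + 1/3 = -5 + ⅓ = -14/3 ≈ -4.6667)
I(E, O) = 6 + O² - O (I(E, O) = O*O + (6 - O) = O² + (6 - O) = 6 + O² - O)
L(-21) - I(21, T) = 9 - (6 + (-14/3)² - 1*(-14/3)) = 9 - (6 + 196/9 + 14/3) = 9 - 1*292/9 = 9 - 292/9 = -211/9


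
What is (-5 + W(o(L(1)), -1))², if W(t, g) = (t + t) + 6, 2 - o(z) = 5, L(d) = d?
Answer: 25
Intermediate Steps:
o(z) = -3 (o(z) = 2 - 1*5 = 2 - 5 = -3)
W(t, g) = 6 + 2*t (W(t, g) = 2*t + 6 = 6 + 2*t)
(-5 + W(o(L(1)), -1))² = (-5 + (6 + 2*(-3)))² = (-5 + (6 - 6))² = (-5 + 0)² = (-5)² = 25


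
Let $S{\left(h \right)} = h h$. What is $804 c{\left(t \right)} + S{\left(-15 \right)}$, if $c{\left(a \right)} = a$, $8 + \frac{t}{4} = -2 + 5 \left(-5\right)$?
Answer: $-112335$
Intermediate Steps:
$S{\left(h \right)} = h^{2}$
$t = -140$ ($t = -32 + 4 \left(-2 + 5 \left(-5\right)\right) = -32 + 4 \left(-2 - 25\right) = -32 + 4 \left(-27\right) = -32 - 108 = -140$)
$804 c{\left(t \right)} + S{\left(-15 \right)} = 804 \left(-140\right) + \left(-15\right)^{2} = -112560 + 225 = -112335$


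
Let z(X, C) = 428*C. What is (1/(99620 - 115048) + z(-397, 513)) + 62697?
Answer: 4354722707/15428 ≈ 2.8226e+5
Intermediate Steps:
(1/(99620 - 115048) + z(-397, 513)) + 62697 = (1/(99620 - 115048) + 428*513) + 62697 = (1/(-15428) + 219564) + 62697 = (-1/15428 + 219564) + 62697 = 3387433391/15428 + 62697 = 4354722707/15428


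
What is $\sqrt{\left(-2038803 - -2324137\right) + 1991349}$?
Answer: $\sqrt{2276683} \approx 1508.9$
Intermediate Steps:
$\sqrt{\left(-2038803 - -2324137\right) + 1991349} = \sqrt{\left(-2038803 + 2324137\right) + 1991349} = \sqrt{285334 + 1991349} = \sqrt{2276683}$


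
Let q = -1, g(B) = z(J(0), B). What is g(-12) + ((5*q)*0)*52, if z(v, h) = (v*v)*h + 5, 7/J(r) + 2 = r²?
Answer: -142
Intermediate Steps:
J(r) = 7/(-2 + r²)
z(v, h) = 5 + h*v² (z(v, h) = v²*h + 5 = h*v² + 5 = 5 + h*v²)
g(B) = 5 + 49*B/4 (g(B) = 5 + B*(7/(-2 + 0²))² = 5 + B*(7/(-2 + 0))² = 5 + B*(7/(-2))² = 5 + B*(7*(-½))² = 5 + B*(-7/2)² = 5 + B*(49/4) = 5 + 49*B/4)
g(-12) + ((5*q)*0)*52 = (5 + (49/4)*(-12)) + ((5*(-1))*0)*52 = (5 - 147) - 5*0*52 = -142 + 0*52 = -142 + 0 = -142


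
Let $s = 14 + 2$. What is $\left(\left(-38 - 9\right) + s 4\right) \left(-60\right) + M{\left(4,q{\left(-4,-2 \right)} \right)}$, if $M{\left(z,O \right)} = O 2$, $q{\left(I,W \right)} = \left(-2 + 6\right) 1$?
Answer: $-1012$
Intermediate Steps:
$s = 16$
$q{\left(I,W \right)} = 4$ ($q{\left(I,W \right)} = 4 \cdot 1 = 4$)
$M{\left(z,O \right)} = 2 O$
$\left(\left(-38 - 9\right) + s 4\right) \left(-60\right) + M{\left(4,q{\left(-4,-2 \right)} \right)} = \left(\left(-38 - 9\right) + 16 \cdot 4\right) \left(-60\right) + 2 \cdot 4 = \left(-47 + 64\right) \left(-60\right) + 8 = 17 \left(-60\right) + 8 = -1020 + 8 = -1012$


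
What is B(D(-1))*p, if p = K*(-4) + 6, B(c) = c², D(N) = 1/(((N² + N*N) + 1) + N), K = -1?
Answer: 5/2 ≈ 2.5000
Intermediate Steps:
D(N) = 1/(1 + N + 2*N²) (D(N) = 1/(((N² + N²) + 1) + N) = 1/((2*N² + 1) + N) = 1/((1 + 2*N²) + N) = 1/(1 + N + 2*N²))
p = 10 (p = -1*(-4) + 6 = 4 + 6 = 10)
B(D(-1))*p = (1/(1 - 1 + 2*(-1)²))²*10 = (1/(1 - 1 + 2*1))²*10 = (1/(1 - 1 + 2))²*10 = (1/2)²*10 = (½)²*10 = (¼)*10 = 5/2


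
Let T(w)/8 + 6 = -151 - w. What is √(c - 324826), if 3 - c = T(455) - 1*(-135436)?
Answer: I*√455363 ≈ 674.81*I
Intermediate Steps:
T(w) = -1256 - 8*w (T(w) = -48 + 8*(-151 - w) = -48 + (-1208 - 8*w) = -1256 - 8*w)
c = -130537 (c = 3 - ((-1256 - 8*455) - 1*(-135436)) = 3 - ((-1256 - 3640) + 135436) = 3 - (-4896 + 135436) = 3 - 1*130540 = 3 - 130540 = -130537)
√(c - 324826) = √(-130537 - 324826) = √(-455363) = I*√455363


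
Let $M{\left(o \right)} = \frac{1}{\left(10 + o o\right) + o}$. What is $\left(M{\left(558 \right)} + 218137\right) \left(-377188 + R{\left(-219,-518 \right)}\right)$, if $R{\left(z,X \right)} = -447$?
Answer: $- \frac{25695762211529975}{311932} \approx -8.2376 \cdot 10^{10}$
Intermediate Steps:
$M{\left(o \right)} = \frac{1}{10 + o + o^{2}}$ ($M{\left(o \right)} = \frac{1}{\left(10 + o^{2}\right) + o} = \frac{1}{10 + o + o^{2}}$)
$\left(M{\left(558 \right)} + 218137\right) \left(-377188 + R{\left(-219,-518 \right)}\right) = \left(\frac{1}{10 + 558 + 558^{2}} + 218137\right) \left(-377188 - 447\right) = \left(\frac{1}{10 + 558 + 311364} + 218137\right) \left(-377635\right) = \left(\frac{1}{311932} + 218137\right) \left(-377635\right) = \frac{68043910685}{311932} \left(-377635\right) = - \frac{25695762211529975}{311932}$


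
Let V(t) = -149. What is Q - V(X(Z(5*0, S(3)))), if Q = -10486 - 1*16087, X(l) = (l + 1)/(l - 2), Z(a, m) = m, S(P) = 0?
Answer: -26424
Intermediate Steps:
X(l) = (1 + l)/(-2 + l)
Q = -26573 (Q = -10486 - 16087 = -26573)
Q - V(X(Z(5*0, S(3)))) = -26573 - 1*(-149) = -26573 + 149 = -26424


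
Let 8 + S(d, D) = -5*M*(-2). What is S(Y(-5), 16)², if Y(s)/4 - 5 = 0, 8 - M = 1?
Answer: 3844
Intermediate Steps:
M = 7 (M = 8 - 1*1 = 8 - 1 = 7)
Y(s) = 20 (Y(s) = 20 + 4*0 = 20 + 0 = 20)
S(d, D) = 62 (S(d, D) = -8 - 5*7*(-2) = -8 - 35*(-2) = -8 + 70 = 62)
S(Y(-5), 16)² = 62² = 3844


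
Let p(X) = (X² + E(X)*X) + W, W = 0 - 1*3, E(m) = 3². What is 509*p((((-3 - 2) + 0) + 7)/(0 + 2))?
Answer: 3563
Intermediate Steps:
E(m) = 9
W = -3 (W = 0 - 3 = -3)
p(X) = -3 + X² + 9*X (p(X) = (X² + 9*X) - 3 = -3 + X² + 9*X)
509*p((((-3 - 2) + 0) + 7)/(0 + 2)) = 509*(-3 + ((((-3 - 2) + 0) + 7)/(0 + 2))² + 9*((((-3 - 2) + 0) + 7)/(0 + 2))) = 509*(-3 + (((-5 + 0) + 7)/2)² + 9*(((-5 + 0) + 7)/2)) = 509*(-3 + ((-5 + 7)*(½))² + 9*((-5 + 7)*(½))) = 509*(-3 + (2*(½))² + 9*(2*(½))) = 509*(-3 + 1² + 9*1) = 509*(-3 + 1 + 9) = 509*7 = 3563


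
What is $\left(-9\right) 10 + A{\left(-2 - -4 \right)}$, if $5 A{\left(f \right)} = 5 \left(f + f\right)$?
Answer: $-86$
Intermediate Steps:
$A{\left(f \right)} = 2 f$ ($A{\left(f \right)} = \frac{5 \left(f + f\right)}{5} = \frac{5 \cdot 2 f}{5} = \frac{10 f}{5} = 2 f$)
$\left(-9\right) 10 + A{\left(-2 - -4 \right)} = \left(-9\right) 10 + 2 \left(-2 - -4\right) = -90 + 2 \left(-2 + 4\right) = -90 + 2 \cdot 2 = -90 + 4 = -86$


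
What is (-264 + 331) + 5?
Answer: 72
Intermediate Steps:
(-264 + 331) + 5 = 67 + 5 = 72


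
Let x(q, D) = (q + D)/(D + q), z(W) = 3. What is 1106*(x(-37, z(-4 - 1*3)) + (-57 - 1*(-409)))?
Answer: 390418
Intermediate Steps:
x(q, D) = 1 (x(q, D) = (D + q)/(D + q) = 1)
1106*(x(-37, z(-4 - 1*3)) + (-57 - 1*(-409))) = 1106*(1 + (-57 - 1*(-409))) = 1106*(1 + (-57 + 409)) = 1106*(1 + 352) = 1106*353 = 390418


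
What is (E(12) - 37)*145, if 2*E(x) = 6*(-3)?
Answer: -6670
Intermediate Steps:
E(x) = -9 (E(x) = (6*(-3))/2 = (½)*(-18) = -9)
(E(12) - 37)*145 = (-9 - 37)*145 = -46*145 = -6670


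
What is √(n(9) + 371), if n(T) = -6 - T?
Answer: 2*√89 ≈ 18.868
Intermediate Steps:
√(n(9) + 371) = √((-6 - 1*9) + 371) = √((-6 - 9) + 371) = √(-15 + 371) = √356 = 2*√89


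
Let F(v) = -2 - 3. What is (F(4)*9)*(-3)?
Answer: 135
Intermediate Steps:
F(v) = -5
(F(4)*9)*(-3) = -5*9*(-3) = -45*(-3) = 135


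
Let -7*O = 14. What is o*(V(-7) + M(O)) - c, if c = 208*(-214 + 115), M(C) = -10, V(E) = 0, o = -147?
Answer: 22062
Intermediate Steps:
O = -2 (O = -1/7*14 = -2)
c = -20592 (c = 208*(-99) = -20592)
o*(V(-7) + M(O)) - c = -147*(0 - 10) - 1*(-20592) = -147*(-10) + 20592 = 1470 + 20592 = 22062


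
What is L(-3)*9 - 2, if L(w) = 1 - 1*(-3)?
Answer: 34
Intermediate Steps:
L(w) = 4 (L(w) = 1 + 3 = 4)
L(-3)*9 - 2 = 4*9 - 2 = 36 - 2 = 34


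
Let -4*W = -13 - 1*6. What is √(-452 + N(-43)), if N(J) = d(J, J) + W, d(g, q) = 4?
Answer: 3*I*√197/2 ≈ 21.053*I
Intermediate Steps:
W = 19/4 (W = -(-13 - 1*6)/4 = -(-13 - 6)/4 = -¼*(-19) = 19/4 ≈ 4.7500)
N(J) = 35/4 (N(J) = 4 + 19/4 = 35/4)
√(-452 + N(-43)) = √(-452 + 35/4) = √(-1773/4) = 3*I*√197/2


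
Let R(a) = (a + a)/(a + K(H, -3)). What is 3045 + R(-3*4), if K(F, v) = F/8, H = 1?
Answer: 289467/95 ≈ 3047.0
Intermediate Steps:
K(F, v) = F/8 (K(F, v) = F*(⅛) = F/8)
R(a) = 2*a/(⅛ + a) (R(a) = (a + a)/(a + (⅛)*1) = (2*a)/(a + ⅛) = (2*a)/(⅛ + a) = 2*a/(⅛ + a))
3045 + R(-3*4) = 3045 + 16*(-3*4)/(1 + 8*(-3*4)) = 3045 + 16*(-12)/(1 + 8*(-12)) = 3045 + 16*(-12)/(1 - 96) = 3045 + 16*(-12)/(-95) = 3045 + 16*(-12)*(-1/95) = 3045 + 192/95 = 289467/95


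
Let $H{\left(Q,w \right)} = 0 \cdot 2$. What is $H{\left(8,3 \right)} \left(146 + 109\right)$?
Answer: $0$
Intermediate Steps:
$H{\left(Q,w \right)} = 0$
$H{\left(8,3 \right)} \left(146 + 109\right) = 0 \left(146 + 109\right) = 0 \cdot 255 = 0$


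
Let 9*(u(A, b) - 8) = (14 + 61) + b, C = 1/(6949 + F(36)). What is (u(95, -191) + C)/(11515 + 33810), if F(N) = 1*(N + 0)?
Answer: -307331/2849356125 ≈ -0.00010786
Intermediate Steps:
F(N) = N (F(N) = 1*N = N)
C = 1/6985 (C = 1/(6949 + 36) = 1/6985 ≈ 0.00014316)
u(A, b) = 49/3 + b/9 (u(A, b) = 8 + ((14 + 61) + b)/9 = 8 + (75 + b)/9 = 8 + (25/3 + b/9) = 49/3 + b/9)
(u(95, -191) + C)/(11515 + 33810) = ((49/3 + (⅑)*(-191)) + 1/6985)/(11515 + 33810) = ((49/3 - 191/9) + 1/6985)/45325 = (-44/9 + 1/6985)*(1/45325) = -307331/62865*1/45325 = -307331/2849356125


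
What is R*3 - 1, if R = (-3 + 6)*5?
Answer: 44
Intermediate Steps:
R = 15 (R = 3*5 = 15)
R*3 - 1 = 15*3 - 1 = 45 - 1 = 44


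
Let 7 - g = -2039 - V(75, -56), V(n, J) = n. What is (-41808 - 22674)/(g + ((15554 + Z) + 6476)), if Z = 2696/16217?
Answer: -1045704594/391659463 ≈ -2.6699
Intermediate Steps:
Z = 2696/16217 (Z = 2696*(1/16217) = 2696/16217 ≈ 0.16625)
g = 2121 (g = 7 - (-2039 - 1*75) = 7 - (-2039 - 75) = 7 - 1*(-2114) = 7 + 2114 = 2121)
(-41808 - 22674)/(g + ((15554 + Z) + 6476)) = (-41808 - 22674)/(2121 + ((15554 + 2696/16217) + 6476)) = -64482/(2121 + (252241914/16217 + 6476)) = -64482/(2121 + 357263206/16217) = -64482/391659463/16217 = -64482*16217/391659463 = -1045704594/391659463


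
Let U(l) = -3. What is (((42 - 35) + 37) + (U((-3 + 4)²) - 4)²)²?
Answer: 8649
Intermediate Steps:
(((42 - 35) + 37) + (U((-3 + 4)²) - 4)²)² = (((42 - 35) + 37) + (-3 - 4)²)² = ((7 + 37) + (-7)²)² = (44 + 49)² = 93² = 8649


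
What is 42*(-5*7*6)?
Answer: -8820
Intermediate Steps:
42*(-5*7*6) = 42*(-35*6) = 42*(-210) = -8820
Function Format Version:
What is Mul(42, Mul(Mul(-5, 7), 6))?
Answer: -8820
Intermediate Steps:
Mul(42, Mul(Mul(-5, 7), 6)) = Mul(42, Mul(-35, 6)) = Mul(42, -210) = -8820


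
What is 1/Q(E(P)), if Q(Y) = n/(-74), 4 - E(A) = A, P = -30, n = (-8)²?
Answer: -37/32 ≈ -1.1563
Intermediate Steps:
n = 64
E(A) = 4 - A
Q(Y) = -32/37 (Q(Y) = 64/(-74) = 64*(-1/74) = -32/37)
1/Q(E(P)) = 1/(-32/37) = -37/32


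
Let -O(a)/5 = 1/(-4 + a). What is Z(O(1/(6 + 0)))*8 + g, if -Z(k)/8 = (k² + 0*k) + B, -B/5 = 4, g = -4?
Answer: 617404/529 ≈ 1167.1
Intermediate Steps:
B = -20 (B = -5*4 = -20)
O(a) = -5/(-4 + a)
Z(k) = 160 - 8*k² (Z(k) = -8*((k² + 0*k) - 20) = -8*((k² + 0) - 20) = -8*(k² - 20) = -8*(-20 + k²) = 160 - 8*k²)
Z(O(1/(6 + 0)))*8 + g = (160 - 8*25/(-4 + 1/(6 + 0))²)*8 - 4 = (160 - 8*25/(-4 + 1/6)²)*8 - 4 = (160 - 8*25/(-4 + ⅙)²)*8 - 4 = (160 - 8*(-5/(-23/6))²)*8 - 4 = (160 - 8*(-5*(-6/23))²)*8 - 4 = (160 - 8*(30/23)²)*8 - 4 = (160 - 8*900/529)*8 - 4 = (160 - 7200/529)*8 - 4 = (77440/529)*8 - 4 = 619520/529 - 4 = 617404/529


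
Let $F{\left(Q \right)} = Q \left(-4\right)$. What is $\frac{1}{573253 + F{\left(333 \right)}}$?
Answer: $\frac{1}{571921} \approx 1.7485 \cdot 10^{-6}$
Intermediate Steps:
$F{\left(Q \right)} = - 4 Q$
$\frac{1}{573253 + F{\left(333 \right)}} = \frac{1}{573253 - 1332} = \frac{1}{571921}$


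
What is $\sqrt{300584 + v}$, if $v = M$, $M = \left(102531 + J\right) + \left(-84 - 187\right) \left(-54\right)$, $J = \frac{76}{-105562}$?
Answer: $\frac{\sqrt{1163779349368111}}{52781} \approx 646.33$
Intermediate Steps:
$J = - \frac{38}{52781}$ ($J = 76 \left(- \frac{1}{105562}\right) = - \frac{38}{52781} \approx -0.00071996$)
$M = \frac{6184085827}{52781}$ ($M = \left(102531 - \frac{38}{52781}\right) + \left(-84 - 187\right) \left(-54\right) = \frac{5411688673}{52781} - -14634 = \frac{5411688673}{52781} + 14634 = \frac{6184085827}{52781} \approx 1.1717 \cdot 10^{5}$)
$v = \frac{6184085827}{52781} \approx 1.1717 \cdot 10^{5}$
$\sqrt{300584 + v} = \sqrt{300584 + \frac{6184085827}{52781}} = \sqrt{\frac{22049209931}{52781}} = \frac{\sqrt{1163779349368111}}{52781}$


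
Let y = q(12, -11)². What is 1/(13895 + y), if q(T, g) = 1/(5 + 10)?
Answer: 225/3126376 ≈ 7.1968e-5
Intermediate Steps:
q(T, g) = 1/15
y = 1/225 (y = (1/15)² = 1/225 ≈ 0.0044444)
1/(13895 + y) = 1/(13895 + 1/225) = 1/(3126376/225) = 225/3126376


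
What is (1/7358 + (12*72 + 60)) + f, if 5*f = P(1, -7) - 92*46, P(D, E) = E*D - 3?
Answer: 2781329/36790 ≈ 75.600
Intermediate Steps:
P(D, E) = -3 + D*E (P(D, E) = D*E - 3 = -3 + D*E)
f = -4242/5 (f = ((-3 + 1*(-7)) - 92*46)/5 = ((-3 - 7) - 4232)/5 = (-10 - 4232)/5 = (⅕)*(-4242) = -4242/5 ≈ -848.40)
(1/7358 + (12*72 + 60)) + f = (1/7358 + (12*72 + 60)) - 4242/5 = (1/7358 + (864 + 60)) - 4242/5 = (1/7358 + 924) - 4242/5 = 6798793/7358 - 4242/5 = 2781329/36790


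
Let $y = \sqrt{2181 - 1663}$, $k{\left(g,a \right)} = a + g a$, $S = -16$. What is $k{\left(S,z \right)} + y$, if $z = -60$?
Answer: $900 + \sqrt{518} \approx 922.76$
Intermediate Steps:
$k{\left(g,a \right)} = a + a g$
$y = \sqrt{518} \approx 22.76$
$k{\left(S,z \right)} + y = - 60 \left(1 - 16\right) + \sqrt{518} = \left(-60\right) \left(-15\right) + \sqrt{518} = 900 + \sqrt{518}$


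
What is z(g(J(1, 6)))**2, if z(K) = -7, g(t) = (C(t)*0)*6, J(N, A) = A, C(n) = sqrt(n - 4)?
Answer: 49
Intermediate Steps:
C(n) = sqrt(-4 + n)
g(t) = 0 (g(t) = (sqrt(-4 + t)*0)*6 = 0*6 = 0)
z(g(J(1, 6)))**2 = (-7)**2 = 49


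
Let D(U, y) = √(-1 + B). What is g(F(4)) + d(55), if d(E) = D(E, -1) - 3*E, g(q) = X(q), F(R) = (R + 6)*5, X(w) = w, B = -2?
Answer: -115 + I*√3 ≈ -115.0 + 1.732*I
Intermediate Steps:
D(U, y) = I*√3 (D(U, y) = √(-1 - 2) = √(-3) = I*√3)
F(R) = 30 + 5*R (F(R) = (6 + R)*5 = 30 + 5*R)
g(q) = q
d(E) = -3*E + I*√3 (d(E) = I*√3 - 3*E = -3*E + I*√3)
g(F(4)) + d(55) = (30 + 5*4) + (-3*55 + I*√3) = (30 + 20) + (-165 + I*√3) = 50 + (-165 + I*√3) = -115 + I*√3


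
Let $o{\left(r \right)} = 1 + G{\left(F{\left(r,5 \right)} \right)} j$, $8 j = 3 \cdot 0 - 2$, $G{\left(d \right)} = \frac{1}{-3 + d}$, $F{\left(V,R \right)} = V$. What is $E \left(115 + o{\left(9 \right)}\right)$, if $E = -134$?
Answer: $- \frac{186461}{12} \approx -15538.0$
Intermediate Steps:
$j = - \frac{1}{4}$ ($j = \frac{3 \cdot 0 - 2}{8} = \frac{0 - 2}{8} = \frac{1}{8} \left(-2\right) = - \frac{1}{4} \approx -0.25$)
$o{\left(r \right)} = 1 - \frac{1}{4 \left(-3 + r\right)}$ ($o{\left(r \right)} = 1 + \frac{1}{-3 + r} \left(- \frac{1}{4}\right) = 1 - \frac{1}{4 \left(-3 + r\right)}$)
$E \left(115 + o{\left(9 \right)}\right) = - 134 \left(115 + \frac{- \frac{13}{4} + 9}{-3 + 9}\right) = - 134 \left(115 + \frac{1}{6} \cdot \frac{23}{4}\right) = - 134 \left(115 + \frac{23}{24}\right) = \left(-134\right) \frac{2783}{24} = - \frac{186461}{12}$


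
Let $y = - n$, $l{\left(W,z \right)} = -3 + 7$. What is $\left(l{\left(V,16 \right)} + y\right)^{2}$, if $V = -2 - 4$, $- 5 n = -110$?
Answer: $324$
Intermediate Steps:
$n = 22$ ($n = \left(- \frac{1}{5}\right) \left(-110\right) = 22$)
$V = -6$ ($V = -2 - 4 = -6$)
$l{\left(W,z \right)} = 4$
$y = -22$ ($y = \left(-1\right) 22 = -22$)
$\left(l{\left(V,16 \right)} + y\right)^{2} = \left(4 - 22\right)^{2} = \left(-18\right)^{2} = 324$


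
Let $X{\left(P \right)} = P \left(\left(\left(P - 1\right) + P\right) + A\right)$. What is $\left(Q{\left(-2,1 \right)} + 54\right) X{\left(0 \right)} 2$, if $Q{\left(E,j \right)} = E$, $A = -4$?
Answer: $0$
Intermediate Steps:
$X{\left(P \right)} = P \left(-5 + 2 P\right)$ ($X{\left(P \right)} = P \left(\left(\left(P - 1\right) + P\right) - 4\right) = P \left(\left(\left(-1 + P\right) + P\right) - 4\right) = P \left(\left(-1 + 2 P\right) - 4\right) = P \left(-5 + 2 P\right)$)
$\left(Q{\left(-2,1 \right)} + 54\right) X{\left(0 \right)} 2 = \left(-2 + 54\right) 0 \left(-5 + 2 \cdot 0\right) 2 = 52 \cdot 0 \left(-5 + 0\right) 2 = 52 \cdot 0 \left(-5\right) 2 = 52 \cdot 0 \cdot 2 = 52 \cdot 0 = 0$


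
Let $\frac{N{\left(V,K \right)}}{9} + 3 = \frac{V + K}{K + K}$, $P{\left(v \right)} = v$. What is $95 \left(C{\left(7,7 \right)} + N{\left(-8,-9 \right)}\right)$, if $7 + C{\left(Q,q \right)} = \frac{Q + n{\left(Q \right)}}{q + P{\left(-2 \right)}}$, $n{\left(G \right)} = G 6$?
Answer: $- \frac{2983}{2} \approx -1491.5$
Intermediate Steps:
$n{\left(G \right)} = 6 G$
$N{\left(V,K \right)} = -27 + \frac{9 \left(K + V\right)}{2 K}$ ($N{\left(V,K \right)} = -27 + 9 \frac{V + K}{K + K} = -27 + 9 \frac{K + V}{2 K} = -27 + \frac{9 \left(K + V\right)}{2 K}$)
$C{\left(Q,q \right)} = -7 + \frac{7 Q}{-2 + q}$ ($C{\left(Q,q \right)} = -7 + \frac{Q + 6 Q}{q - 2} = -7 + \frac{7 Q}{-2 + q}$)
$95 \left(C{\left(7,7 \right)} + N{\left(-8,-9 \right)}\right) = 95 \left(\frac{7 \left(2 + 7 - 7\right)}{-2 + 7} + \frac{9 \left(-8 - -45\right)}{2 \left(-9\right)}\right) = 95 \left(\frac{7 \left(2 + 7 - 7\right)}{5} + \frac{9}{2} \left(- \frac{1}{9}\right) \left(-8 + 45\right)\right) = 95 \left(7 \cdot \frac{1}{5} \cdot 2 + \frac{9}{2} \left(- \frac{1}{9}\right) 37\right) = 95 \left(\frac{14}{5} - \frac{37}{2}\right) = 95 \left(- \frac{157}{10}\right) = - \frac{2983}{2}$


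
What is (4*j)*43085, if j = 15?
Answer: 2585100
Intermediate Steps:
(4*j)*43085 = (4*15)*43085 = 60*43085 = 2585100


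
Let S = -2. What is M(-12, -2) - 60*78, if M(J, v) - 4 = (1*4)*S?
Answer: -4684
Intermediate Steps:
M(J, v) = -4 (M(J, v) = 4 + (1*4)*(-2) = 4 + 4*(-2) = 4 - 8 = -4)
M(-12, -2) - 60*78 = -4 - 60*78 = -4 - 4680 = -4684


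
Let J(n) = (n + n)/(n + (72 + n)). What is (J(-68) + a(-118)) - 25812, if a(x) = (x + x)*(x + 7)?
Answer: 3089/8 ≈ 386.13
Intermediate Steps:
a(x) = 2*x*(7 + x) (a(x) = (2*x)*(7 + x) = 2*x*(7 + x))
J(n) = 2*n/(72 + 2*n) (J(n) = (2*n)/(72 + 2*n) = 2*n/(72 + 2*n))
(J(-68) + a(-118)) - 25812 = (-68/(36 - 68) + 2*(-118)*(7 - 118)) - 25812 = (-68/(-32) + 2*(-118)*(-111)) - 25812 = (-68*(-1/32) + 26196) - 25812 = (17/8 + 26196) - 25812 = 209585/8 - 25812 = 3089/8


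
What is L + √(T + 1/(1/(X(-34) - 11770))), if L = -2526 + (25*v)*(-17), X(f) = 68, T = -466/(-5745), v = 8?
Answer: -5926 + 26*I*√571334505/5745 ≈ -5926.0 + 108.18*I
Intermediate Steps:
T = 466/5745 (T = -466*(-1/5745) = 466/5745 ≈ 0.081114)
L = -5926 (L = -2526 + (25*8)*(-17) = -2526 + 200*(-17) = -2526 - 3400 = -5926)
L + √(T + 1/(1/(X(-34) - 11770))) = -5926 + √(466/5745 + 1/(1/(68 - 11770))) = -5926 + √(466/5745 + 1/(1/(-11702))) = -5926 + √(466/5745 + 1/(-1/11702)) = -5926 + √(466/5745 - 11702) = -5926 + √(-67227524/5745) = -5926 + 26*I*√571334505/5745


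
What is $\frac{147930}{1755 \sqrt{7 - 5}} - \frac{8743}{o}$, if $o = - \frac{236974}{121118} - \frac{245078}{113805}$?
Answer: $\frac{60256030287285}{28326091637} + \frac{4931 \sqrt{2}}{117} \approx 2186.8$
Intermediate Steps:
$o = - \frac{28326091637}{6891916995}$ ($o = \left(-236974\right) \frac{1}{121118} - \frac{245078}{113805} = - \frac{118487}{60559} - \frac{245078}{113805} = - \frac{28326091637}{6891916995} \approx -4.11$)
$\frac{147930}{1755 \sqrt{7 - 5}} - \frac{8743}{o} = \frac{147930}{1755 \sqrt{7 - 5}} - \frac{8743}{- \frac{28326091637}{6891916995}} = \frac{147930}{1755 \sqrt{2}} - - \frac{60256030287285}{28326091637} = 147930 \frac{\sqrt{2}}{3510} + \frac{60256030287285}{28326091637} = \frac{4931 \sqrt{2}}{117} + \frac{60256030287285}{28326091637} = \frac{60256030287285}{28326091637} + \frac{4931 \sqrt{2}}{117}$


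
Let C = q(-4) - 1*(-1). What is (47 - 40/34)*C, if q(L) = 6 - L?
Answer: 8569/17 ≈ 504.06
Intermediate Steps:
C = 11 (C = (6 - 1*(-4)) - 1*(-1) = (6 + 4) + 1 = 10 + 1 = 11)
(47 - 40/34)*C = (47 - 40/34)*11 = (47 - 40*1/34)*11 = (47 - 20/17)*11 = (779/17)*11 = 8569/17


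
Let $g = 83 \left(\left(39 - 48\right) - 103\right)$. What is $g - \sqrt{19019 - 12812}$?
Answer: $-9296 - \sqrt{6207} \approx -9374.8$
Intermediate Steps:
$g = -9296$ ($g = 83 \left(\left(39 - 48\right) - 103\right) = 83 \left(-9 - 103\right) = 83 \left(-112\right) = -9296$)
$g - \sqrt{19019 - 12812} = -9296 - \sqrt{19019 - 12812} = -9296 - \sqrt{6207}$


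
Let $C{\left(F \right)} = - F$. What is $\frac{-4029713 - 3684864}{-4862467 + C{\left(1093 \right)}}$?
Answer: $\frac{593429}{374120} \approx 1.5862$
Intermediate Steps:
$\frac{-4029713 - 3684864}{-4862467 + C{\left(1093 \right)}} = \frac{-4029713 - 3684864}{-4862467 - 1093} = - \frac{7714577}{-4862467 - 1093} = - \frac{7714577}{-4863560} = \left(-7714577\right) \left(- \frac{1}{4863560}\right) = \frac{593429}{374120}$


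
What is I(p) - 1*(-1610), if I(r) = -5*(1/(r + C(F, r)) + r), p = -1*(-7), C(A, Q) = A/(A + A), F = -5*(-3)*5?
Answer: 4723/3 ≈ 1574.3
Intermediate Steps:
F = 75 (F = 15*5 = 75)
C(A, Q) = ½ (C(A, Q) = A/((2*A)) = A*(1/(2*A)) = ½)
p = 7
I(r) = -5*r - 5/(½ + r) (I(r) = -5*(1/(r + ½) + r) = -5*(1/(½ + r) + r) = -5*(r + 1/(½ + r)) = -5*r - 5/(½ + r))
I(p) - 1*(-1610) = 5*(-2 - 1*7 - 2*7²)/(1 + 2*7) - 1*(-1610) = 5*(-2 - 7 - 2*49)/(1 + 14) + 1610 = 5*(-2 - 7 - 98)/15 + 1610 = 5*(1/15)*(-107) + 1610 = -107/3 + 1610 = 4723/3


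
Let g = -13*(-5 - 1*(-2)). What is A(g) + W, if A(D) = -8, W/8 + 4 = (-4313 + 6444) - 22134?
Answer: -160064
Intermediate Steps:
g = 39 (g = -13*(-5 + 2) = -13*(-3) = 39)
W = -160056 (W = -32 + 8*((-4313 + 6444) - 22134) = -32 + 8*(2131 - 22134) = -32 + 8*(-20003) = -32 - 160024 = -160056)
A(g) + W = -8 - 160056 = -160064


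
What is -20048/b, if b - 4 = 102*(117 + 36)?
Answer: -1432/1115 ≈ -1.2843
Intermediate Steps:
b = 15610 (b = 4 + 102*(117 + 36) = 4 + 102*153 = 4 + 15606 = 15610)
-20048/b = -20048/15610 = -20048*1/15610 = -1432/1115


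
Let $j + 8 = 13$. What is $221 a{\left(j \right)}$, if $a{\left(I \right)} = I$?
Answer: $1105$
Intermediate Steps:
$j = 5$ ($j = -8 + 13 = 5$)
$221 a{\left(j \right)} = 221 \cdot 5 = 1105$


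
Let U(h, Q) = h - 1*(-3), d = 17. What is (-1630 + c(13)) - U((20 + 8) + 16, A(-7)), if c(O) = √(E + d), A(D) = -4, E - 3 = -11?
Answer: -1674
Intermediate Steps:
E = -8 (E = 3 - 11 = -8)
c(O) = 3 (c(O) = √(-8 + 17) = √9 = 3)
U(h, Q) = 3 + h (U(h, Q) = h + 3 = 3 + h)
(-1630 + c(13)) - U((20 + 8) + 16, A(-7)) = (-1630 + 3) - (3 + ((20 + 8) + 16)) = -1627 - (3 + (28 + 16)) = -1627 - (3 + 44) = -1627 - 1*47 = -1627 - 47 = -1674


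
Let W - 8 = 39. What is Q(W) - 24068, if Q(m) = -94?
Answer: -24162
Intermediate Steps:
W = 47 (W = 8 + 39 = 47)
Q(W) - 24068 = -94 - 24068 = -24162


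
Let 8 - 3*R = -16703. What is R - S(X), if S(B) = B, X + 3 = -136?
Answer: 17128/3 ≈ 5709.3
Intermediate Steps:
X = -139 (X = -3 - 136 = -139)
R = 16711/3 (R = 8/3 - ⅓*(-16703) = 8/3 + 16703/3 = 16711/3 ≈ 5570.3)
R - S(X) = 16711/3 - 1*(-139) = 16711/3 + 139 = 17128/3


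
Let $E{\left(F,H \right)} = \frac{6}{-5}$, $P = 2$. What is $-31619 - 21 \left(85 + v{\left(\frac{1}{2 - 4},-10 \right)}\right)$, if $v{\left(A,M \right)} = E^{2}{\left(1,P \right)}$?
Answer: $- \frac{835856}{25} \approx -33434.0$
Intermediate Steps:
$E{\left(F,H \right)} = - \frac{6}{5}$ ($E{\left(F,H \right)} = 6 \left(- \frac{1}{5}\right) = - \frac{6}{5}$)
$v{\left(A,M \right)} = \frac{36}{25}$ ($v{\left(A,M \right)} = \left(- \frac{6}{5}\right)^{2} = \frac{36}{25}$)
$-31619 - 21 \left(85 + v{\left(\frac{1}{2 - 4},-10 \right)}\right) = -31619 - 21 \left(85 + \frac{36}{25}\right) = -31619 - \frac{45381}{25} = - \frac{835856}{25}$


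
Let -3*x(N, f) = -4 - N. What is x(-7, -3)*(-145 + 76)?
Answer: 69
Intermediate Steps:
x(N, f) = 4/3 + N/3 (x(N, f) = -(-4 - N)/3 = 4/3 + N/3)
x(-7, -3)*(-145 + 76) = (4/3 + (⅓)*(-7))*(-145 + 76) = (4/3 - 7/3)*(-69) = -1*(-69) = 69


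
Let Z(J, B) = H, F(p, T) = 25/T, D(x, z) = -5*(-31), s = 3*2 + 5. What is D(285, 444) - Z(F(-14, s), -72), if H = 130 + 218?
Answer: -193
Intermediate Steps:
s = 11 (s = 6 + 5 = 11)
D(x, z) = 155
H = 348
Z(J, B) = 348
D(285, 444) - Z(F(-14, s), -72) = 155 - 1*348 = 155 - 348 = -193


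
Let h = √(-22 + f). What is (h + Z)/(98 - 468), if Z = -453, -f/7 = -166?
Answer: 453/370 - √285/185 ≈ 1.1331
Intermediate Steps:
f = 1162 (f = -7*(-166) = 1162)
h = 2*√285 (h = √(-22 + 1162) = √1140 = 2*√285 ≈ 33.764)
(h + Z)/(98 - 468) = (2*√285 - 453)/(98 - 468) = (-453 + 2*√285)/(-370) = (-453 + 2*√285)*(-1/370) = 453/370 - √285/185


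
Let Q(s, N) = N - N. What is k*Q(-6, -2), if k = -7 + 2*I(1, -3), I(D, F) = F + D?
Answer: 0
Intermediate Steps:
Q(s, N) = 0
I(D, F) = D + F
k = -11 (k = -7 + 2*(1 - 3) = -7 + 2*(-2) = -7 - 4 = -11)
k*Q(-6, -2) = -11*0 = 0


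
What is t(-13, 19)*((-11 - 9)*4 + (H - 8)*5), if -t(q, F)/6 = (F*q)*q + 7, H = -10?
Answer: 3282360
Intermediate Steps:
t(q, F) = -42 - 6*F*q**2 (t(q, F) = -6*((F*q)*q + 7) = -6*(F*q**2 + 7) = -6*(7 + F*q**2) = -42 - 6*F*q**2)
t(-13, 19)*((-11 - 9)*4 + (H - 8)*5) = (-42 - 6*19*(-13)**2)*((-11 - 9)*4 + (-10 - 8)*5) = (-42 - 6*19*169)*(-20*4 - 18*5) = (-42 - 19266)*(-80 - 90) = -19308*(-170) = 3282360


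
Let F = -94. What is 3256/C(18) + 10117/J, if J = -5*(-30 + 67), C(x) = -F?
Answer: -174319/8695 ≈ -20.048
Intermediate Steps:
C(x) = 94 (C(x) = -1*(-94) = 94)
J = -185 (J = -5*37 = -185)
3256/C(18) + 10117/J = 3256/94 + 10117/(-185) = 3256*(1/94) + 10117*(-1/185) = 1628/47 - 10117/185 = -174319/8695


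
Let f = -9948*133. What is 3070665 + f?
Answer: 1747581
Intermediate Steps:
f = -1323084
3070665 + f = 3070665 - 1323084 = 1747581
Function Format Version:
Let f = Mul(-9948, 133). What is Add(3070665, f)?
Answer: 1747581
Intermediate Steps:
f = -1323084
Add(3070665, f) = Add(3070665, -1323084) = 1747581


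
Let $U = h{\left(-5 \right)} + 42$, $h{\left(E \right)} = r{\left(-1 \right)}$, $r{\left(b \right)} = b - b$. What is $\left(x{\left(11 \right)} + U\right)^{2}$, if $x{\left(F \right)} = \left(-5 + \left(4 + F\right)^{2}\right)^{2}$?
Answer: $2346627364$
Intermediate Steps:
$r{\left(b \right)} = 0$
$h{\left(E \right)} = 0$
$U = 42$ ($U = 0 + 42 = 42$)
$\left(x{\left(11 \right)} + U\right)^{2} = \left(\left(-5 + \left(4 + 11\right)^{2}\right)^{2} + 42\right)^{2} = \left(\left(-5 + 15^{2}\right)^{2} + 42\right)^{2} = \left(\left(-5 + 225\right)^{2} + 42\right)^{2} = \left(220^{2} + 42\right)^{2} = \left(48400 + 42\right)^{2} = 48442^{2} = 2346627364$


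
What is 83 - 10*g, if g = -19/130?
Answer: 1098/13 ≈ 84.462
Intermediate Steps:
g = -19/130 (g = -19*1/130 = -19/130 ≈ -0.14615)
83 - 10*g = 83 - 10*(-19/130) = 83 + 19/13 = 1098/13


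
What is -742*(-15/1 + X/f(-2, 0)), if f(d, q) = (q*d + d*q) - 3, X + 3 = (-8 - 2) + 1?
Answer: 8162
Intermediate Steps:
X = -12 (X = -3 + ((-8 - 2) + 1) = -3 + (-10 + 1) = -3 - 9 = -12)
f(d, q) = -3 + 2*d*q (f(d, q) = (d*q + d*q) - 3 = 2*d*q - 3 = -3 + 2*d*q)
-742*(-15/1 + X/f(-2, 0)) = -742*(-15/1 - 12/(-3 + 2*(-2)*0)) = -742*(-15*1 - 12/(-3 + 0)) = -742*(-15 - 12/(-3)) = -742*(-15 - 12*(-1/3)) = -742*(-15 + 4) = -742*(-11) = 8162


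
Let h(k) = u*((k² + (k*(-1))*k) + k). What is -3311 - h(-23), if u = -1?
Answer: -3334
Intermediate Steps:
h(k) = -k (h(k) = -((k² + (k*(-1))*k) + k) = -((k² + (-k)*k) + k) = -((k² - k²) + k) = -(0 + k) = -k)
-3311 - h(-23) = -3311 - (-1)*(-23) = -3311 - 1*23 = -3311 - 23 = -3334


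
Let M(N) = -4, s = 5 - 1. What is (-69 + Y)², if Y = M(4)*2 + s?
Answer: 5329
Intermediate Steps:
s = 4
Y = -4 (Y = -4*2 + 4 = -8 + 4 = -4)
(-69 + Y)² = (-69 - 4)² = (-73)² = 5329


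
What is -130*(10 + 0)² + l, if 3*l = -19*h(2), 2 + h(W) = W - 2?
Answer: -38962/3 ≈ -12987.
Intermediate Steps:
h(W) = -4 + W (h(W) = -2 + (W - 2) = -2 + (-2 + W) = -4 + W)
l = 38/3 (l = (-19*(-4 + 2))/3 = (-19*(-2))/3 = (⅓)*38 = 38/3 ≈ 12.667)
-130*(10 + 0)² + l = -130*(10 + 0)² + 38/3 = -130*10² + 38/3 = -130*100 + 38/3 = -13000 + 38/3 = -38962/3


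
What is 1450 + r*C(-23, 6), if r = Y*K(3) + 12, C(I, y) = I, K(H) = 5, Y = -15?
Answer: 2899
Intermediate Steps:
r = -63 (r = -15*5 + 12 = -75 + 12 = -63)
1450 + r*C(-23, 6) = 1450 - 63*(-23) = 1450 + 1449 = 2899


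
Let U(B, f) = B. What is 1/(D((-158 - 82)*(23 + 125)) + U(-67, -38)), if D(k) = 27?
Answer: -1/40 ≈ -0.025000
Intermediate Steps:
1/(D((-158 - 82)*(23 + 125)) + U(-67, -38)) = 1/(27 - 67) = 1/(-40) = -1/40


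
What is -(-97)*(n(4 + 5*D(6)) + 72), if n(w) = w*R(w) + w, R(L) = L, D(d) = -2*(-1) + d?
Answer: 199044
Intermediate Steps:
D(d) = 2 + d
n(w) = w + w**2 (n(w) = w*w + w = w**2 + w = w + w**2)
-(-97)*(n(4 + 5*D(6)) + 72) = -(-97)*((4 + 5*(2 + 6))*(1 + (4 + 5*(2 + 6))) + 72) = -(-97)*((4 + 5*8)*(1 + (4 + 5*8)) + 72) = -(-97)*((4 + 40)*(1 + (4 + 40)) + 72) = -(-97)*(44*(1 + 44) + 72) = -(-97)*(44*45 + 72) = -(-97)*(1980 + 72) = -(-97)*2052 = -1*(-199044) = 199044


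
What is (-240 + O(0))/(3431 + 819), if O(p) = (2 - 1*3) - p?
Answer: -241/4250 ≈ -0.056706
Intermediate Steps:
O(p) = -1 - p (O(p) = (2 - 3) - p = -1 - p)
(-240 + O(0))/(3431 + 819) = (-240 + (-1 - 1*0))/(3431 + 819) = (-240 + (-1 + 0))/4250 = (-240 - 1)*(1/4250) = -241*1/4250 = -241/4250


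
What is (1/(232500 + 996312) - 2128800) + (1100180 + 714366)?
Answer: -386159086247/1228812 ≈ -3.1425e+5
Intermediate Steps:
(1/(232500 + 996312) - 2128800) + (1100180 + 714366) = (1/1228812 - 2128800) + 1814546 = -2615894985599/1228812 + 1814546 = -386159086247/1228812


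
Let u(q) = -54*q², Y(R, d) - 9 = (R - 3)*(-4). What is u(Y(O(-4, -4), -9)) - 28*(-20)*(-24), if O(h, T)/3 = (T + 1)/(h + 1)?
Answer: -17814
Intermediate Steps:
O(h, T) = 3*(1 + T)/(1 + h) (O(h, T) = 3*((T + 1)/(h + 1)) = 3*((1 + T)/(1 + h)) = 3*(1 + T)/(1 + h))
Y(R, d) = 21 - 4*R (Y(R, d) = 9 + (R - 3)*(-4) = 9 + (-3 + R)*(-4) = 9 + (12 - 4*R) = 21 - 4*R)
u(Y(O(-4, -4), -9)) - 28*(-20)*(-24) = -54*(21 - 12*(1 - 4)/(1 - 4))² - 28*(-20)*(-24) = -54*(21 - 12*(-3)/(-3))² + 560*(-24) = -54*(21 - 12*(-1)*(-3)/3)² - 13440 = -54*(21 - 4*3)² - 13440 = -54*(21 - 12)² - 13440 = -54*9² - 13440 = -54*81 - 13440 = -4374 - 13440 = -17814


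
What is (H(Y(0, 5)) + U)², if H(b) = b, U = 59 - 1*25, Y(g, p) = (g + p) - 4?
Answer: 1225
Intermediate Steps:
Y(g, p) = -4 + g + p
U = 34 (U = 59 - 25 = 34)
(H(Y(0, 5)) + U)² = ((-4 + 0 + 5) + 34)² = (1 + 34)² = 35² = 1225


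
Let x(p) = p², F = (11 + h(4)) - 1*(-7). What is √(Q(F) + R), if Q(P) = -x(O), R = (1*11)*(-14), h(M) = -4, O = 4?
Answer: I*√170 ≈ 13.038*I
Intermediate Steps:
F = 14 (F = (11 - 4) - 1*(-7) = 7 + 7 = 14)
R = -154 (R = 11*(-14) = -154)
Q(P) = -16 (Q(P) = -1*4² = -1*16 = -16)
√(Q(F) + R) = √(-16 - 154) = √(-170) = I*√170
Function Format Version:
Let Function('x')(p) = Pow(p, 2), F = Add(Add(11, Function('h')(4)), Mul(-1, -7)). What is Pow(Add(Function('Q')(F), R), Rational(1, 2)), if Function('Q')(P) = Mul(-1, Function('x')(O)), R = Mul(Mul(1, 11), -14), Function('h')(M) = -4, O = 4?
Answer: Mul(I, Pow(170, Rational(1, 2))) ≈ Mul(13.038, I)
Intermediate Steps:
F = 14 (F = Add(Add(11, -4), Mul(-1, -7)) = Add(7, 7) = 14)
R = -154 (R = Mul(11, -14) = -154)
Function('Q')(P) = -16 (Function('Q')(P) = Mul(-1, Pow(4, 2)) = Mul(-1, 16) = -16)
Pow(Add(Function('Q')(F), R), Rational(1, 2)) = Pow(Add(-16, -154), Rational(1, 2)) = Pow(-170, Rational(1, 2)) = Mul(I, Pow(170, Rational(1, 2)))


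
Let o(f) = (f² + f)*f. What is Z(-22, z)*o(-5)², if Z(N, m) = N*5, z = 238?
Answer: -1100000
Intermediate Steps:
o(f) = f*(f + f²) (o(f) = (f + f²)*f = f*(f + f²))
Z(N, m) = 5*N
Z(-22, z)*o(-5)² = (5*(-22))*((-5)²*(1 - 5))² = -110*(25*(-4))² = -110*(-100)² = -110*10000 = -1100000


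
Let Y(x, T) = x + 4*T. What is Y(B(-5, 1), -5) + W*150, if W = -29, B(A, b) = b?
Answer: -4369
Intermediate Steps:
Y(B(-5, 1), -5) + W*150 = (1 + 4*(-5)) - 29*150 = (1 - 20) - 4350 = -19 - 4350 = -4369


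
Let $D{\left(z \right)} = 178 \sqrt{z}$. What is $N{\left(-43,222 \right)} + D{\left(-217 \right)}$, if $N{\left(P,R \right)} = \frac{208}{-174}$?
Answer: $- \frac{104}{87} + 178 i \sqrt{217} \approx -1.1954 + 2622.1 i$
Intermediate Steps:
$N{\left(P,R \right)} = - \frac{104}{87}$ ($N{\left(P,R \right)} = 208 \left(- \frac{1}{174}\right) = - \frac{104}{87}$)
$N{\left(-43,222 \right)} + D{\left(-217 \right)} = - \frac{104}{87} + 178 \sqrt{-217} = - \frac{104}{87} + 178 i \sqrt{217}$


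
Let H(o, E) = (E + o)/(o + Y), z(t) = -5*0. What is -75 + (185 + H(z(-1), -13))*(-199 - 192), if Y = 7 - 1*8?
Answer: -77493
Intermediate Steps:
z(t) = 0
Y = -1 (Y = 7 - 8 = -1)
H(o, E) = (E + o)/(-1 + o) (H(o, E) = (E + o)/(o - 1) = (E + o)/(-1 + o))
-75 + (185 + H(z(-1), -13))*(-199 - 192) = -75 + (185 + (-13 + 0)/(-1 + 0))*(-199 - 192) = -75 + (185 - 13/(-1))*(-391) = -75 + (185 - 1*(-13))*(-391) = -75 + (185 + 13)*(-391) = -75 + 198*(-391) = -75 - 77418 = -77493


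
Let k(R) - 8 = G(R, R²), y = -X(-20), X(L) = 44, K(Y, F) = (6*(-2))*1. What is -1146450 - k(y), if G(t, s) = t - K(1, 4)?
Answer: -1146426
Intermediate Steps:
K(Y, F) = -12 (K(Y, F) = -12*1 = -12)
y = -44 (y = -1*44 = -44)
G(t, s) = 12 + t (G(t, s) = t - 1*(-12) = t + 12 = 12 + t)
k(R) = 20 + R (k(R) = 8 + (12 + R) = 20 + R)
-1146450 - k(y) = -1146450 - (20 - 44) = -1146450 - 1*(-24) = -1146450 + 24 = -1146426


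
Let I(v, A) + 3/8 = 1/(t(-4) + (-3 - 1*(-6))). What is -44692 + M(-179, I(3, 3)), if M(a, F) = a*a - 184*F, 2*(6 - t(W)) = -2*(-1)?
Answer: -12605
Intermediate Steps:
t(W) = 5 (t(W) = 6 - (-1)*(-1) = 6 - ½*2 = 6 - 1 = 5)
I(v, A) = -¼ (I(v, A) = -3/8 + 1/(5 + (-3 - 1*(-6))) = -3/8 + 1/(5 + (-3 + 6)) = -3/8 + 1/(5 + 3) = -3/8 + 1/8 = -3/8 + ⅛ = -¼)
M(a, F) = a² - 184*F
-44692 + M(-179, I(3, 3)) = -44692 + ((-179)² - 184*(-¼)) = -44692 + (32041 + 46) = -44692 + 32087 = -12605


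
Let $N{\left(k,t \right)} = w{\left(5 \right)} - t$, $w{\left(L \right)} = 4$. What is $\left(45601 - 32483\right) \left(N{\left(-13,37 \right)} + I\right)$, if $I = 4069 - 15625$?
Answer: $-152024502$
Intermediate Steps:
$I = -11556$
$N{\left(k,t \right)} = 4 - t$
$\left(45601 - 32483\right) \left(N{\left(-13,37 \right)} + I\right) = \left(45601 - 32483\right) \left(\left(4 - 37\right) - 11556\right) = 13118 \left(\left(4 - 37\right) - 11556\right) = 13118 \left(-33 - 11556\right) = 13118 \left(-11589\right) = -152024502$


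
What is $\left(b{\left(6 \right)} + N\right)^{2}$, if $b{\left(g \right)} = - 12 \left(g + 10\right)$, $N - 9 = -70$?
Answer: $64009$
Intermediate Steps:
$N = -61$ ($N = 9 - 70 = -61$)
$b{\left(g \right)} = -120 - 12 g$ ($b{\left(g \right)} = - 12 \left(10 + g\right) = -120 - 12 g$)
$\left(b{\left(6 \right)} + N\right)^{2} = \left(\left(-120 - 72\right) - 61\right)^{2} = \left(-192 - 61\right)^{2} = \left(-253\right)^{2} = 64009$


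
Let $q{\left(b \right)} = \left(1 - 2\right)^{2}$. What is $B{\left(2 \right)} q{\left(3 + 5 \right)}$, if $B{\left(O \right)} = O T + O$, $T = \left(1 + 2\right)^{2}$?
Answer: $20$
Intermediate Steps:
$T = 9$ ($T = 3^{2} = 9$)
$B{\left(O \right)} = 10 O$ ($B{\left(O \right)} = O 9 + O = 9 O + O = 10 O$)
$q{\left(b \right)} = 1$ ($q{\left(b \right)} = \left(-1\right)^{2} = 1$)
$B{\left(2 \right)} q{\left(3 + 5 \right)} = 10 \cdot 2 \cdot 1 = 20 \cdot 1 = 20$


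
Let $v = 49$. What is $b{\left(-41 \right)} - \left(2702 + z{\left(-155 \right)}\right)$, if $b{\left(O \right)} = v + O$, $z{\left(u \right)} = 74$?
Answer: $-2768$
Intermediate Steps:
$b{\left(O \right)} = 49 + O$
$b{\left(-41 \right)} - \left(2702 + z{\left(-155 \right)}\right) = \left(49 - 41\right) - \left(2702 + 74\right) = 8 - 2776 = -2768$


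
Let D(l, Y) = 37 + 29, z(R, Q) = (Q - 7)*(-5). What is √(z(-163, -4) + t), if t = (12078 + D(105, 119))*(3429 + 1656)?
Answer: √61752295 ≈ 7858.3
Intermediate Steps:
z(R, Q) = 35 - 5*Q (z(R, Q) = (-7 + Q)*(-5) = 35 - 5*Q)
D(l, Y) = 66
t = 61752240 (t = (12078 + 66)*(3429 + 1656) = 12144*5085 = 61752240)
√(z(-163, -4) + t) = √((35 - 5*(-4)) + 61752240) = √((35 + 20) + 61752240) = √(55 + 61752240) = √61752295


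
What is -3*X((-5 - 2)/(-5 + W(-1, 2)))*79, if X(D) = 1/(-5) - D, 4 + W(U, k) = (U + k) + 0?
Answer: 10191/40 ≈ 254.77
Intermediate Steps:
W(U, k) = -4 + U + k (W(U, k) = -4 + ((U + k) + 0) = -4 + (U + k) = -4 + U + k)
X(D) = -⅕ - D
-3*X((-5 - 2)/(-5 + W(-1, 2)))*79 = -3*(-⅕ - (-5 - 2)/(-5 + (-4 - 1 + 2)))*79 = -3*(-⅕ - (-7)/(-5 - 3))*79 = -3*(-⅕ - (-7)/(-8))*79 = -3*(-⅕ - (-7)*(-1)/8)*79 = -3*(-⅕ - 1*7/8)*79 = -3*(-⅕ - 7/8)*79 = -3*(-43/40)*79 = (129/40)*79 = 10191/40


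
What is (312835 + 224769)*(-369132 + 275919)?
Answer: -50111681652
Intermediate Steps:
(312835 + 224769)*(-369132 + 275919) = 537604*(-93213) = -50111681652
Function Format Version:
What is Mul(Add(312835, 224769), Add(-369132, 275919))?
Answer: -50111681652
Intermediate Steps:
Mul(Add(312835, 224769), Add(-369132, 275919)) = Mul(537604, -93213) = -50111681652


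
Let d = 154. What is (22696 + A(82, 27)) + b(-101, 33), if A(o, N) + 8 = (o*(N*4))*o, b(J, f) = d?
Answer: 749034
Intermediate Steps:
b(J, f) = 154
A(o, N) = -8 + 4*N*o² (A(o, N) = -8 + (o*(N*4))*o = -8 + (o*(4*N))*o = -8 + (4*N*o)*o = -8 + 4*N*o²)
(22696 + A(82, 27)) + b(-101, 33) = (22696 + (-8 + 4*27*82²)) + 154 = (22696 + (-8 + 4*27*6724)) + 154 = (22696 + (-8 + 726192)) + 154 = (22696 + 726184) + 154 = 748880 + 154 = 749034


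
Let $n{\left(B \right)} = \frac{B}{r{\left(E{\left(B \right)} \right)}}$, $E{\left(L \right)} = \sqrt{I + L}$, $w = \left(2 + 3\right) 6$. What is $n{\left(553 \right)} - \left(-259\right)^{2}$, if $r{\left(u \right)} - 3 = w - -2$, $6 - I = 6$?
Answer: $- \frac{335326}{5} \approx -67065.0$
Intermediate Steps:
$I = 0$ ($I = 6 - 6 = 0$)
$w = 30$ ($w = 5 \cdot 6 = 30$)
$E{\left(L \right)} = \sqrt{L}$ ($E{\left(L \right)} = \sqrt{0 + L} = \sqrt{L}$)
$r{\left(u \right)} = 35$ ($r{\left(u \right)} = 3 + \left(30 - -2\right) = 3 + \left(30 + 2\right) = 3 + 32 = 35$)
$n{\left(B \right)} = \frac{B}{35}$
$n{\left(553 \right)} - \left(-259\right)^{2} = \frac{1}{35} \cdot 553 - \left(-259\right)^{2} = \frac{79}{5} - 67081 = - \frac{335326}{5}$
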